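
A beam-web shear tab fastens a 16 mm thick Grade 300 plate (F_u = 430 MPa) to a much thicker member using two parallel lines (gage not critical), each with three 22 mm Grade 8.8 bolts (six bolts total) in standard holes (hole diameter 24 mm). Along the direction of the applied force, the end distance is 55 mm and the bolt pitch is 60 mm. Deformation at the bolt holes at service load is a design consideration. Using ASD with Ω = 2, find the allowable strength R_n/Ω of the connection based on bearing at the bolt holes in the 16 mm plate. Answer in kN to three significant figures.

949 kN

Per bolt r_n = 1.2 l_c t F_u ≤ 2.4 d t F_u; upper limit = 2.4 × 22 × 16 × 430 / 1000 = 363.3 kN.
Edge bolt: l_c = 55 − 24/2 = 43 mm → 1.2 × 43 × 16 × 430 / 1000 = 355 → r_n = 355 kN.
Interior bolts: l_c = 60 − 24 = 36 mm → 1.2 × 36 × 16 × 430 / 1000 = 297.2 → r_n = 297.2 kN.
R_n = 2 × 355 + 4 × 297.2 = 1899 kN.
Allowable strength R_n/Ω = 1899 / 2 = 949 kN.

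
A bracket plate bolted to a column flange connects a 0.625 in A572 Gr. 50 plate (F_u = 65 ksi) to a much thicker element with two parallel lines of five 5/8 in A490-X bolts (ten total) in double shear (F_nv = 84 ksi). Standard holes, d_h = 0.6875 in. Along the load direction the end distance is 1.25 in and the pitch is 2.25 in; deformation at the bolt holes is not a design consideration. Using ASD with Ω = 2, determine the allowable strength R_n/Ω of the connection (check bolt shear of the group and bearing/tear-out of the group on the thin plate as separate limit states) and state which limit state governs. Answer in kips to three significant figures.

Bolt shear: A_b = π·0.625²/4 = 0.3068 in²; R_n = 84 × 0.3068 × 10 × 2 = 515.4 kips → 515.4 / 2 = 258 kips.
Bearing (1.5 l_c t F_u ≤ 3.0 d t F_u): upper limit = 3.0·0.625·0.625·65 = 76.17 kips.
  Edge l_c = 1.25 − 0.6875/2 = 0.9062 → r_n = 55.22 kips; interior l_c = 2.25 − 0.6875 = 1.562 → r_n = 76.17 kips.
  R_n,bearing = 2·55.22 + 8·76.17 = 719.8 kips → 719.8 / 2 = 360 kips.
Bolt shear governs: 258 kips.

258 kips (bolt shear governs)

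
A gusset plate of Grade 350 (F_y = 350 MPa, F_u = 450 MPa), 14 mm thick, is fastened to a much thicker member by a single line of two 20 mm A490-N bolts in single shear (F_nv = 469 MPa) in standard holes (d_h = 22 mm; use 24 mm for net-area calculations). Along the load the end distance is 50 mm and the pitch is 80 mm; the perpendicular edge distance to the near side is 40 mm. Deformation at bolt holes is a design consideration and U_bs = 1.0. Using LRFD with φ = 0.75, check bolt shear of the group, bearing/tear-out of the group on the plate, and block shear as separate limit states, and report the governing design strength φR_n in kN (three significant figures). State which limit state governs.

221 kN (bolt shear governs)

Bolt shear: A_b = π·20²/4 = 314.2 mm²; R_n = 469 × 314.2 × 2 × 1 / 1000 = 294.7 kN → 0.75 × 294.7 = 221 kN.
Bearing: edge l_c = 39, r_n = 294.8 kN; interior l_c = 58, r_n = 302.4 kN; R_n = 294.8 + 1·302.4 = 597.2 kN → 448 kN.
Block shear: A_gv = 1820, A_nv = 1316, A_nt = 392 mm²; R_n = min(0.6F_uA_nv, 0.6F_yA_gv) + U_bs·F_u·A_nt = 531.7 kN → 399 kN.
Bolt shear governs: 221 kN.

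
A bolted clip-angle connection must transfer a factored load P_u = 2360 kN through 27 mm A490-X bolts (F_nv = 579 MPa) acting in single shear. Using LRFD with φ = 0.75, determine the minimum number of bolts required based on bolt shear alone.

10 bolts

A_b = π·27²/4 = 572.6 mm².
Per-bolt design strength φR_n = 0.75 × 579 × 572.6 × 1 / 1000 = 248.6 kN.
n ≥ 2360 / 248.6 = 9.492 → use 10 bolts.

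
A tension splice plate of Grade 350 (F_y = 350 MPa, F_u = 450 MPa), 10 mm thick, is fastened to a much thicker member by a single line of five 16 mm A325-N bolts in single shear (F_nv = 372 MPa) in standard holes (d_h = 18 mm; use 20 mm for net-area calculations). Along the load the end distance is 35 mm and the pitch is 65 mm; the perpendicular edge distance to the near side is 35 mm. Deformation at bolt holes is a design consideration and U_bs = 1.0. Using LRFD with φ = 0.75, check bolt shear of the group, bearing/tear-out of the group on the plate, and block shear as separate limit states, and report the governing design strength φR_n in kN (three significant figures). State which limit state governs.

Bolt shear: A_b = π·16²/4 = 201.1 mm²; R_n = 372 × 201.1 × 5 × 1 / 1000 = 374 kN → 0.75 × 374 = 280 kN.
Bearing: edge l_c = 26, r_n = 140.4 kN; interior l_c = 47, r_n = 172.8 kN; R_n = 140.4 + 4·172.8 = 831.6 kN → 624 kN.
Block shear: A_gv = 2950, A_nv = 2050, A_nt = 250 mm²; R_n = min(0.6F_uA_nv, 0.6F_yA_gv) + U_bs·F_u·A_nt = 666 kN → 500 kN.
Bolt shear governs: 280 kN.

280 kN (bolt shear governs)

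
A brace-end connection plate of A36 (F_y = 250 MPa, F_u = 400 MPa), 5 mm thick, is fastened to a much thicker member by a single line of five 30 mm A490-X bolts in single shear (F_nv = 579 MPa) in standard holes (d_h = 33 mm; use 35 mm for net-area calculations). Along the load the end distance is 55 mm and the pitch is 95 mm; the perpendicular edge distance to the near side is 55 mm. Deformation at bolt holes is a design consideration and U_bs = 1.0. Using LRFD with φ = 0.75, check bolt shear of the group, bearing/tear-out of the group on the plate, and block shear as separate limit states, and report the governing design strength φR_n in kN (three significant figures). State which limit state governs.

301 kN (block shear governs)

Bolt shear: A_b = π·30²/4 = 706.9 mm²; R_n = 579 × 706.9 × 5 × 1 / 1000 = 2046 kN → 0.75 × 2046 = 1530 kN.
Bearing: edge l_c = 38.5, r_n = 92.4 kN; interior l_c = 62, r_n = 144 kN; R_n = 92.4 + 4·144 = 668.4 kN → 501 kN.
Block shear: A_gv = 2175, A_nv = 1388, A_nt = 187.5 mm²; R_n = min(0.6F_uA_nv, 0.6F_yA_gv) + U_bs·F_u·A_nt = 401.2 kN → 301 kN.
Block shear governs: 301 kN.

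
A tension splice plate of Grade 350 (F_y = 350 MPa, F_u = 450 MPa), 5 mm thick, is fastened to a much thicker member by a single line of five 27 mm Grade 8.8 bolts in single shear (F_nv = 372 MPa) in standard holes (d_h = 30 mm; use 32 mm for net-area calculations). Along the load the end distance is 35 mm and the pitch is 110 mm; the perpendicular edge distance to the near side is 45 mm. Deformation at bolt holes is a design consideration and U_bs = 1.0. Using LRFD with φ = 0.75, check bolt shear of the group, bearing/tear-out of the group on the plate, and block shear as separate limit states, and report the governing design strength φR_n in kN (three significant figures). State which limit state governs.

384 kN (block shear governs)

Bolt shear: A_b = π·27²/4 = 572.6 mm²; R_n = 372 × 572.6 × 5 × 1 / 1000 = 1065 kN → 0.75 × 1065 = 799 kN.
Bearing: edge l_c = 20, r_n = 54 kN; interior l_c = 80, r_n = 145.8 kN; R_n = 54 + 4·145.8 = 637.2 kN → 478 kN.
Block shear: A_gv = 2375, A_nv = 1655, A_nt = 145 mm²; R_n = min(0.6F_uA_nv, 0.6F_yA_gv) + U_bs·F_u·A_nt = 512.1 kN → 384 kN.
Block shear governs: 384 kN.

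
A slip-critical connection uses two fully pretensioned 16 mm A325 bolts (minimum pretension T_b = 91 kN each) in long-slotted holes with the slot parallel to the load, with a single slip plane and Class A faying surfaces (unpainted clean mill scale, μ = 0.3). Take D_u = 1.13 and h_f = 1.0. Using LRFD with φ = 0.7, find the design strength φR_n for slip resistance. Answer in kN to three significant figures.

43.2 kN

R_n = μ · D_u · h_f · T_b · n_s · n_b = 0.3 × 1.13 × 1.0 × 91 × 1 × 2 = 61.7 kN.
Design strength φR_n = 0.7 × 61.7 = 43.2 kN.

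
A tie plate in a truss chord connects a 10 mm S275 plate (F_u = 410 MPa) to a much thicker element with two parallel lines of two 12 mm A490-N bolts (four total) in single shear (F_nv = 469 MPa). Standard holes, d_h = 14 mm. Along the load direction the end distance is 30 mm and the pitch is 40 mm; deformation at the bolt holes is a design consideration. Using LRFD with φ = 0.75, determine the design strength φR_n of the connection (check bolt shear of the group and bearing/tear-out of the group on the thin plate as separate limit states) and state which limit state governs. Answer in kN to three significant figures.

159 kN (bolt shear governs)

Bolt shear: A_b = π·12²/4 = 113.1 mm²; R_n = 469 × 113.1 × 4 × 1 / 1000 = 212.2 kN → 0.75 × 212.2 = 159 kN.
Bearing (1.2 l_c t F_u ≤ 2.4 d t F_u): upper limit = 2.4·12·10·410 / 1000 = 118.1 kN.
  Edge l_c = 30 − 14/2 = 23 → r_n = 113.2 kN; interior l_c = 40 − 14 = 26 → r_n = 118.1 kN.
  R_n,bearing = 2·113.2 + 2·118.1 = 462.5 kN → 0.75 × 462.5 = 347 kN.
Bolt shear governs: 159 kN.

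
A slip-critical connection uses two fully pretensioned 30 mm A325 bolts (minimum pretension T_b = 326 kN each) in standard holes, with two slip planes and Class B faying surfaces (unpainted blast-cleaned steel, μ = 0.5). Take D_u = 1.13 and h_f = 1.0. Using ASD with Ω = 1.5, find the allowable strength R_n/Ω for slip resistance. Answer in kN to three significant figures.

491 kN

R_n = μ · D_u · h_f · T_b · n_s · n_b = 0.5 × 1.13 × 1.0 × 326 × 2 × 2 = 736.8 kN.
Allowable strength R_n/Ω = 736.8 / 1.5 = 491 kN.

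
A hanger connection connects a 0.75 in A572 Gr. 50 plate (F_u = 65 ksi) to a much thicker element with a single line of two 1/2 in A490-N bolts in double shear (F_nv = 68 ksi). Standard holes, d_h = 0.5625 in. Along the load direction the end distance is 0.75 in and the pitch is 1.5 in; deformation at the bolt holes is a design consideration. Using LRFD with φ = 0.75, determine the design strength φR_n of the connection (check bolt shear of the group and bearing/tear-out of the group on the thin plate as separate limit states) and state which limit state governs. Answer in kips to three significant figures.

Bolt shear: A_b = π·0.5²/4 = 0.1963 in²; R_n = 68 × 0.1963 × 2 × 2 = 53.41 kips → 0.75 × 53.41 = 40.1 kips.
Bearing (1.2 l_c t F_u ≤ 2.4 d t F_u): upper limit = 2.4·0.5·0.75·65 = 58.5 kips.
  Edge l_c = 0.75 − 0.5625/2 = 0.4688 → r_n = 27.42 kips; interior l_c = 1.5 − 0.5625 = 0.9375 → r_n = 54.84 kips.
  R_n,bearing = 1·27.42 + 1·54.84 = 82.27 kips → 0.75 × 82.27 = 61.7 kips.
Bolt shear governs: 40.1 kips.

40.1 kips (bolt shear governs)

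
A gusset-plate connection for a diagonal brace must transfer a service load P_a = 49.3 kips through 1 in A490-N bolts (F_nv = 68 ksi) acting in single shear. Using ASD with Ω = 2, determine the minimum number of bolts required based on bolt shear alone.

2 bolts

A_b = π·1²/4 = 0.7854 in².
Per-bolt allowable strength R_n/Ω = 68 × 0.7854 × 1 / 2 = 26.7 kips.
n ≥ 49.3 / 26.7 = 1.846 → use 2 bolts.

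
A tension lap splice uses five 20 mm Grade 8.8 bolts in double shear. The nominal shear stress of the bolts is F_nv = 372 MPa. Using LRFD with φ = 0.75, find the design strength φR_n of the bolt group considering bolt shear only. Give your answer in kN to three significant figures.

877 kN

A_b = π × 20² / 4 = 314.2 mm².
R_n = F_nv · A_b · n · n_s = 372 × 314.2 × 5 × 2 / 1000 = 1169 kN.
Design strength φR_n = 0.75 × 1169 = 877 kN.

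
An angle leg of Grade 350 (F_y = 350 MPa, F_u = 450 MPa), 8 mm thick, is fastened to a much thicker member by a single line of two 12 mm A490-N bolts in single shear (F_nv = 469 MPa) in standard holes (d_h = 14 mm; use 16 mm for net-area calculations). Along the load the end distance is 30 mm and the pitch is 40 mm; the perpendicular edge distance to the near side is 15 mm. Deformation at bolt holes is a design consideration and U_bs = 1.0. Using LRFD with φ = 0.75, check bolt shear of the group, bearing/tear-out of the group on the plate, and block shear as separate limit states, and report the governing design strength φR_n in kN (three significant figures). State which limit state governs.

79.6 kN (bolt shear governs)

Bolt shear: A_b = π·12²/4 = 113.1 mm²; R_n = 469 × 113.1 × 2 × 1 / 1000 = 106.1 kN → 0.75 × 106.1 = 79.6 kN.
Bearing: edge l_c = 23, r_n = 99.36 kN; interior l_c = 26, r_n = 103.7 kN; R_n = 99.36 + 1·103.7 = 203 kN → 152 kN.
Block shear: A_gv = 560, A_nv = 368, A_nt = 56 mm²; R_n = min(0.6F_uA_nv, 0.6F_yA_gv) + U_bs·F_u·A_nt = 124.6 kN → 93.4 kN.
Bolt shear governs: 79.6 kN.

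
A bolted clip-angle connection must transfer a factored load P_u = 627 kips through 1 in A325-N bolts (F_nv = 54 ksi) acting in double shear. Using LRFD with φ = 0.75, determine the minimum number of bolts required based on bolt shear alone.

A_b = π·1²/4 = 0.7854 in².
Per-bolt design strength φR_n = 0.75 × 54 × 0.7854 × 2 = 63.62 kips.
n ≥ 627 / 63.62 = 9.856 → use 10 bolts.

10 bolts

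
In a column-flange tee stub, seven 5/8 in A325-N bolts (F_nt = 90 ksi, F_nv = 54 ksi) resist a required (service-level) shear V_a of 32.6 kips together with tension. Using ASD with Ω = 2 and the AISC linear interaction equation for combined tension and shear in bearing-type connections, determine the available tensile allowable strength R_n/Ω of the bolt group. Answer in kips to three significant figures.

A_b = π·0.625²/4 = 0.3068 in²; f_rv = 32.6 / (7 × 0.3068) = 15.18 ksi.
F'_nt = 1.3 F_nt − (Ω F_nt / F_nv) f_rv = 1.3·90 − (2·90/54)·15.18 = 66.4 ksi, capped at F_nt → F'_nt = 66.4 ksi.
R_n = F'_nt · A_b · n = 66.4 × 0.3068 × 7 = 142.6 kips.
Allowable strength R_n/Ω = 142.6 / 2 = 71.3 kips.

71.3 kips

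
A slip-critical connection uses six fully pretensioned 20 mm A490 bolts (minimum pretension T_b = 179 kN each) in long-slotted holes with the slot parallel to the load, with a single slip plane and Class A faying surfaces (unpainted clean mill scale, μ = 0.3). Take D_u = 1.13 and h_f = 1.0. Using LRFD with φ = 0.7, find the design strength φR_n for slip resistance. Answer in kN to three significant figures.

255 kN

R_n = μ · D_u · h_f · T_b · n_s · n_b = 0.3 × 1.13 × 1.0 × 179 × 1 × 6 = 364.1 kN.
Design strength φR_n = 0.7 × 364.1 = 255 kN.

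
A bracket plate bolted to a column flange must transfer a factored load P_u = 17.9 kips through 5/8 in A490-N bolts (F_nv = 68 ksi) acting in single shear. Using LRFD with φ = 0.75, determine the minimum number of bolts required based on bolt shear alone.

2 bolts

A_b = π·0.625²/4 = 0.3068 in².
Per-bolt design strength φR_n = 0.75 × 68 × 0.3068 × 1 = 15.65 kips.
n ≥ 17.9 / 15.65 = 1.144 → use 2 bolts.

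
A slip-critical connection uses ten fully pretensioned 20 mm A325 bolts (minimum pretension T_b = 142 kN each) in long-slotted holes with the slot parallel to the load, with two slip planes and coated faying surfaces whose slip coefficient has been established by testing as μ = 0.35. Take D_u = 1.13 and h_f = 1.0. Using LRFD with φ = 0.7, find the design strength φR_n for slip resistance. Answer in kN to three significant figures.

R_n = μ · D_u · h_f · T_b · n_s · n_b = 0.35 × 1.13 × 1.0 × 142 × 2 × 10 = 1123 kN.
Design strength φR_n = 0.7 × 1123 = 786 kN.

786 kN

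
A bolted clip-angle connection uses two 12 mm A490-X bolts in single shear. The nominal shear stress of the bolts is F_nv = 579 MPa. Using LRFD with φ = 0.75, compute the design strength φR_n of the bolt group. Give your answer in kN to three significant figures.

98.2 kN

A_b = π × 12² / 4 = 113.1 mm².
R_n = F_nv · A_b · n · n_s = 579 × 113.1 × 2 × 1 / 1000 = 131 kN.
Design strength φR_n = 0.75 × 131 = 98.2 kN.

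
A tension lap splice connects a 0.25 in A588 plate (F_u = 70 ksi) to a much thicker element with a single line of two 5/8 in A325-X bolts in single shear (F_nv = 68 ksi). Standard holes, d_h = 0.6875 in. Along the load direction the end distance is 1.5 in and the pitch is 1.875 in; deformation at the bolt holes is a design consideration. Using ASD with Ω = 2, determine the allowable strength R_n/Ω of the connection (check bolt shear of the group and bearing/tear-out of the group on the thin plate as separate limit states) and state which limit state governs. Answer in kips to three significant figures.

20.9 kips (bolt shear governs)

Bolt shear: A_b = π·0.625²/4 = 0.3068 in²; R_n = 68 × 0.3068 × 2 × 1 = 41.72 kips → 41.72 / 2 = 20.9 kips.
Bearing (1.2 l_c t F_u ≤ 2.4 d t F_u): upper limit = 2.4·0.625·0.25·70 = 26.25 kips.
  Edge l_c = 1.5 − 0.6875/2 = 1.156 → r_n = 24.28 kips; interior l_c = 1.875 − 0.6875 = 1.188 → r_n = 24.94 kips.
  R_n,bearing = 1·24.28 + 1·24.94 = 49.22 kips → 49.22 / 2 = 24.6 kips.
Bolt shear governs: 20.9 kips.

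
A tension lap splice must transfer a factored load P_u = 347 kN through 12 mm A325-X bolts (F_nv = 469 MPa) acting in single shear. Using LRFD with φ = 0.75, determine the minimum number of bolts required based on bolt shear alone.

A_b = π·12²/4 = 113.1 mm².
Per-bolt design strength φR_n = 0.75 × 469 × 113.1 × 1 / 1000 = 39.78 kN.
n ≥ 347 / 39.78 = 8.723 → use 9 bolts.

9 bolts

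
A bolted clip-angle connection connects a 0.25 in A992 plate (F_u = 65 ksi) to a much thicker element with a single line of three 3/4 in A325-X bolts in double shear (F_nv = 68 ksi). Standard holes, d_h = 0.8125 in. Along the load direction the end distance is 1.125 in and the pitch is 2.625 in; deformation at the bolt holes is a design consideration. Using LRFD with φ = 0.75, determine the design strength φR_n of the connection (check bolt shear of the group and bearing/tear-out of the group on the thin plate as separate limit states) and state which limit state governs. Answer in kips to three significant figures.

54.4 kips (bearing governs)

Bolt shear: A_b = π·0.75²/4 = 0.4418 in²; R_n = 68 × 0.4418 × 3 × 2 = 180.2 kips → 0.75 × 180.2 = 135 kips.
Bearing (1.2 l_c t F_u ≤ 2.4 d t F_u): upper limit = 2.4·0.75·0.25·65 = 29.25 kips.
  Edge l_c = 1.125 − 0.8125/2 = 0.7188 → r_n = 14.02 kips; interior l_c = 2.625 − 0.8125 = 1.812 → r_n = 29.25 kips.
  R_n,bearing = 1·14.02 + 2·29.25 = 72.52 kips → 0.75 × 72.52 = 54.4 kips.
Bearing governs: 54.4 kips.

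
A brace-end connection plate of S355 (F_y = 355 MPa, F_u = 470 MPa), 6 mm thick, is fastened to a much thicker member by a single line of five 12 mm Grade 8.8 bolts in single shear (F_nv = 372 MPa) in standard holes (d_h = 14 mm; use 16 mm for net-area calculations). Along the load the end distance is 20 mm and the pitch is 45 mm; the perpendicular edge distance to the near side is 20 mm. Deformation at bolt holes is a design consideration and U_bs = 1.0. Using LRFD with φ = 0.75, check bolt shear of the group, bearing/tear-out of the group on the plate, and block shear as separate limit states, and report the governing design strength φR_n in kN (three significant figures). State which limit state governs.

Bolt shear: A_b = π·12²/4 = 113.1 mm²; R_n = 372 × 113.1 × 5 × 1 / 1000 = 210.4 kN → 0.75 × 210.4 = 158 kN.
Bearing: edge l_c = 13, r_n = 43.99 kN; interior l_c = 31, r_n = 81.22 kN; R_n = 43.99 + 4·81.22 = 368.9 kN → 277 kN.
Block shear: A_gv = 1200, A_nv = 768, A_nt = 72 mm²; R_n = min(0.6F_uA_nv, 0.6F_yA_gv) + U_bs·F_u·A_nt = 250.4 kN → 188 kN.
Bolt shear governs: 158 kN.

158 kN (bolt shear governs)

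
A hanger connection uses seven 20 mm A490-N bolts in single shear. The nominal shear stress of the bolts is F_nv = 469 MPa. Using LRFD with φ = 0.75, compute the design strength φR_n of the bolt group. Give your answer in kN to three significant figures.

774 kN

A_b = π × 20² / 4 = 314.2 mm².
R_n = F_nv · A_b · n · n_s = 469 × 314.2 × 7 × 1 / 1000 = 1031 kN.
Design strength φR_n = 0.75 × 1031 = 774 kN.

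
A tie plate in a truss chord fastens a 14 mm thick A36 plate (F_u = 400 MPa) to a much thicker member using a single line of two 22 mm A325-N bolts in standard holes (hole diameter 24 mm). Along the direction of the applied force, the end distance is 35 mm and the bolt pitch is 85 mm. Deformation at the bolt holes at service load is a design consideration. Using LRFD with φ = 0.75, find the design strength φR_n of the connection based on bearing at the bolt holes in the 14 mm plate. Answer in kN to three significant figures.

Per bolt r_n = 1.2 l_c t F_u ≤ 2.4 d t F_u; upper limit = 2.4 × 22 × 14 × 400 / 1000 = 295.7 kN.
Edge bolt: l_c = 35 − 24/2 = 23 mm → 1.2 × 23 × 14 × 400 / 1000 = 154.6 → r_n = 154.6 kN.
Interior bolts: l_c = 85 − 24 = 61 mm → 1.2 × 61 × 14 × 400 / 1000 = 409.9 → r_n = 295.7 kN.
R_n = 1 × 154.6 + 1 × 295.7 = 450.2 kN.
Design strength φR_n = 0.75 × 450.2 = 338 kN.

338 kN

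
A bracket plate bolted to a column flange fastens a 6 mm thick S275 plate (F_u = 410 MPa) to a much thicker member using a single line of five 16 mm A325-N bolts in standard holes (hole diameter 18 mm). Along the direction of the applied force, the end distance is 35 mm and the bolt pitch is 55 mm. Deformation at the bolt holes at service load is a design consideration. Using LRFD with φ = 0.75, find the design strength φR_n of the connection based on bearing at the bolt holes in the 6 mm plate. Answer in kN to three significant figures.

341 kN

Per bolt r_n = 1.2 l_c t F_u ≤ 2.4 d t F_u; upper limit = 2.4 × 16 × 6 × 410 / 1000 = 94.46 kN.
Edge bolt: l_c = 35 − 18/2 = 26 mm → 1.2 × 26 × 6 × 410 / 1000 = 76.75 → r_n = 76.75 kN.
Interior bolts: l_c = 55 − 18 = 37 mm → 1.2 × 37 × 6 × 410 / 1000 = 109.2 → r_n = 94.46 kN.
R_n = 1 × 76.75 + 4 × 94.46 = 454.6 kN.
Design strength φR_n = 0.75 × 454.6 = 341 kN.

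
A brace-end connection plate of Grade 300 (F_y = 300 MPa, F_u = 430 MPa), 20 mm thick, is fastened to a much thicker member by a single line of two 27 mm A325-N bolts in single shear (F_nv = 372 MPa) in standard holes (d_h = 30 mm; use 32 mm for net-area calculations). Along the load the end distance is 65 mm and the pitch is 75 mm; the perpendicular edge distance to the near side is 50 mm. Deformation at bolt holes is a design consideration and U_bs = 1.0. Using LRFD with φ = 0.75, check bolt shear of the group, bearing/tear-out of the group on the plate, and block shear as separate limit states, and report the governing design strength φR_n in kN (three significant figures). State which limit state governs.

Bolt shear: A_b = π·27²/4 = 572.6 mm²; R_n = 372 × 572.6 × 2 × 1 / 1000 = 426 kN → 0.75 × 426 = 319 kN.
Bearing: edge l_c = 50, r_n = 516 kN; interior l_c = 45, r_n = 464.4 kN; R_n = 516 + 1·464.4 = 980.4 kN → 735 kN.
Block shear: A_gv = 2800, A_nv = 1840, A_nt = 680 mm²; R_n = min(0.6F_uA_nv, 0.6F_yA_gv) + U_bs·F_u·A_nt = 767.1 kN → 575 kN.
Bolt shear governs: 319 kN.

319 kN (bolt shear governs)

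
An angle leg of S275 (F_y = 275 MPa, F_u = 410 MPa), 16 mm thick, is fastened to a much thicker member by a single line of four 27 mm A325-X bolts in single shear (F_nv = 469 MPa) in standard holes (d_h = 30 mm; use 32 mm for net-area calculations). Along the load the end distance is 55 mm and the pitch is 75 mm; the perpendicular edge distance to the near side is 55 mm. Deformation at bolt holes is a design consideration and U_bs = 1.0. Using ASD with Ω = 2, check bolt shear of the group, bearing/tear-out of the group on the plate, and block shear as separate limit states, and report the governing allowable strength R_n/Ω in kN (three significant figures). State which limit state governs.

Bolt shear: A_b = π·27²/4 = 572.6 mm²; R_n = 469 × 572.6 × 4 × 1 / 1000 = 1074 kN → 1074 / 2 = 537 kN.
Bearing: edge l_c = 40, r_n = 314.9 kN; interior l_c = 45, r_n = 354.2 kN; R_n = 314.9 + 3·354.2 = 1378 kN → 689 kN.
Block shear: A_gv = 4480, A_nv = 2688, A_nt = 624 mm²; R_n = min(0.6F_uA_nv, 0.6F_yA_gv) + U_bs·F_u·A_nt = 917.1 kN → 459 kN.
Block shear governs: 459 kN.

459 kN (block shear governs)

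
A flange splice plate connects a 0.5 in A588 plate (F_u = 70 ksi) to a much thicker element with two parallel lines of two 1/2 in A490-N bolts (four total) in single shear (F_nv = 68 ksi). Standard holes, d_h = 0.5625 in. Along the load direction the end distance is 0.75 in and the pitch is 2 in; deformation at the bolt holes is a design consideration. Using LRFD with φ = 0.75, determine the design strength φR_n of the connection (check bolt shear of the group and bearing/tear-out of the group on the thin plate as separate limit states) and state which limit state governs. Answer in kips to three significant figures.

Bolt shear: A_b = π·0.5²/4 = 0.1963 in²; R_n = 68 × 0.1963 × 4 × 1 = 53.41 kips → 0.75 × 53.41 = 40.1 kips.
Bearing (1.2 l_c t F_u ≤ 2.4 d t F_u): upper limit = 2.4·0.5·0.5·70 = 42 kips.
  Edge l_c = 0.75 − 0.5625/2 = 0.4688 → r_n = 19.69 kips; interior l_c = 2 − 0.5625 = 1.438 → r_n = 42 kips.
  R_n,bearing = 2·19.69 + 2·42 = 123.4 kips → 0.75 × 123.4 = 92.5 kips.
Bolt shear governs: 40.1 kips.

40.1 kips (bolt shear governs)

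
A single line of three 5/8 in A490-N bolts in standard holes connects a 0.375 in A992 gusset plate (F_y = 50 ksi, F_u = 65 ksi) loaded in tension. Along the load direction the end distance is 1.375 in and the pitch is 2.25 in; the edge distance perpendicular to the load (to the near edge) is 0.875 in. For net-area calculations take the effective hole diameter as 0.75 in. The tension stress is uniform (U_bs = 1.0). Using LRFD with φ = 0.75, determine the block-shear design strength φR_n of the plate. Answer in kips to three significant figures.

Shear plane L_v = 1.375 + 2·2.25 = 5.875 in; A_gv = 5.875 × 0.375 = 2.203 in².
A_nv = (5.875 − 2.5·0.75) × 0.375 = 1.5 in².
A_nt = (0.875 − 0.5·0.75) × 0.375 = 0.1875 in².
0.6 F_u A_nv = 58.5 kips; 0.6 F_y A_gv = 66.09 kips → shear rupture governs the shear term.
R_n = 58.5 + 1.0 × 65 × 0.1875 = 70.69 kips.
Design strength φR_n = 0.75 × 70.69 = 53 kips.

53 kips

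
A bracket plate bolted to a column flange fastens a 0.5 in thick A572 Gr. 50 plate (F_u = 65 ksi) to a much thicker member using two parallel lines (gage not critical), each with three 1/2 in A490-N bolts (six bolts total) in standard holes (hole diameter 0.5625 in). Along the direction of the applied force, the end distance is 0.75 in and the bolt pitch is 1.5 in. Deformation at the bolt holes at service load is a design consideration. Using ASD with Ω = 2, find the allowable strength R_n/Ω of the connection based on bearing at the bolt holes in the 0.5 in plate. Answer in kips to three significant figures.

91.4 kips

Per bolt r_n = 1.2 l_c t F_u ≤ 2.4 d t F_u; upper limit = 2.4 × 0.5 × 0.5 × 65 = 39 kips.
Edge bolt: l_c = 0.75 − 0.5625/2 = 0.4688 in → 1.2 × 0.4688 × 0.5 × 65 = 18.28 → r_n = 18.28 kips.
Interior bolts: l_c = 1.5 − 0.5625 = 0.9375 in → 1.2 × 0.9375 × 0.5 × 65 = 36.56 → r_n = 36.56 kips.
R_n = 2 × 18.28 + 4 × 36.56 = 182.8 kips.
Allowable strength R_n/Ω = 182.8 / 2 = 91.4 kips.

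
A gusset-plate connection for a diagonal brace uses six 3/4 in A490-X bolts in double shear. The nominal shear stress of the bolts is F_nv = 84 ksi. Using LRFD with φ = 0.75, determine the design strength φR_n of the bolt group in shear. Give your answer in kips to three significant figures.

334 kips

A_b = π × 0.75² / 4 = 0.4418 in².
R_n = F_nv · A_b · n · n_s = 84 × 0.4418 × 6 × 2 = 445.3 kips.
Design strength φR_n = 0.75 × 445.3 = 334 kips.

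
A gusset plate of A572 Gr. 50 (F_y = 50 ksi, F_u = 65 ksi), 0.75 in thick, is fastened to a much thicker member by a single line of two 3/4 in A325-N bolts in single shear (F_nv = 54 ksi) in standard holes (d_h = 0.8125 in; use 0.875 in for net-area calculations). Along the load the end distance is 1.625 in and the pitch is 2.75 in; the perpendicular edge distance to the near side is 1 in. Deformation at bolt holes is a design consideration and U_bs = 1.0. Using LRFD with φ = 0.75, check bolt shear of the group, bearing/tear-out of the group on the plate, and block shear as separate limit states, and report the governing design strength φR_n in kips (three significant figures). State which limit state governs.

Bolt shear: A_b = π·0.75²/4 = 0.4418 in²; R_n = 54 × 0.4418 × 2 × 1 = 47.71 kips → 0.75 × 47.71 = 35.8 kips.
Bearing: edge l_c = 1.219, r_n = 71.3 kips; interior l_c = 1.938, r_n = 87.75 kips; R_n = 71.3 + 1·87.75 = 159 kips → 119 kips.
Block shear: A_gv = 3.281, A_nv = 2.297, A_nt = 0.4219 in²; R_n = min(0.6F_uA_nv, 0.6F_yA_gv) + U_bs·F_u·A_nt = 117 kips → 87.8 kips.
Bolt shear governs: 35.8 kips.

35.8 kips (bolt shear governs)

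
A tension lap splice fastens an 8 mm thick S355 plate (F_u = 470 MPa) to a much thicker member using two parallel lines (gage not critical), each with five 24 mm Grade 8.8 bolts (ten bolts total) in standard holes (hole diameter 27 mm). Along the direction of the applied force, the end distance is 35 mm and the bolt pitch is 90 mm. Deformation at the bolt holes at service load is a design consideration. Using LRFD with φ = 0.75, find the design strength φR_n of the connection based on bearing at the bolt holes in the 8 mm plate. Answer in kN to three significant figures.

Per bolt r_n = 1.2 l_c t F_u ≤ 2.4 d t F_u; upper limit = 2.4 × 24 × 8 × 470 / 1000 = 216.6 kN.
Edge bolt: l_c = 35 − 27/2 = 21.5 mm → 1.2 × 21.5 × 8 × 470 / 1000 = 97.01 → r_n = 97.01 kN.
Interior bolts: l_c = 90 − 27 = 63 mm → 1.2 × 63 × 8 × 470 / 1000 = 284.3 → r_n = 216.6 kN.
R_n = 2 × 97.01 + 8 × 216.6 = 1927 kN.
Design strength φR_n = 0.75 × 1927 = 1440 kN.

1440 kN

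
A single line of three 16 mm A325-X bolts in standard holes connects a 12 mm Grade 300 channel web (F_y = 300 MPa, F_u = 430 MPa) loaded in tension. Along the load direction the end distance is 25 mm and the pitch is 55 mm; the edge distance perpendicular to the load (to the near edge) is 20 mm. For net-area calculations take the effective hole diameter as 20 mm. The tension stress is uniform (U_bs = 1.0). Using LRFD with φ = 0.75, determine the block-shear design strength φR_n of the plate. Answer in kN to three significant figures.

Shear plane L_v = 25 + 2·55 = 135 mm; A_gv = 135 × 12 = 1620 mm².
A_nv = (135 − 2.5·20) × 12 = 1020 mm².
A_nt = (20 − 0.5·20) × 12 = 120 mm².
0.6 F_u A_nv = 263.2 kN; 0.6 F_y A_gv = 291.6 kN → shear rupture governs the shear term.
R_n = 263.2 + 1.0 × 430 × 120 / 1000 = 314.8 kN.
Design strength φR_n = 0.75 × 314.8 = 236 kN.

236 kN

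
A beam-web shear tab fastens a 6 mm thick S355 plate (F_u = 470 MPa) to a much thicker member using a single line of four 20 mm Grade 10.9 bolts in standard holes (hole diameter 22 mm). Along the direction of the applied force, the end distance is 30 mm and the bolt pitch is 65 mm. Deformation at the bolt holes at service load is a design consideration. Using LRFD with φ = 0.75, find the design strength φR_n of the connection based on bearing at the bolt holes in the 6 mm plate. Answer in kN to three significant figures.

Per bolt r_n = 1.2 l_c t F_u ≤ 2.4 d t F_u; upper limit = 2.4 × 20 × 6 × 470 / 1000 = 135.4 kN.
Edge bolt: l_c = 30 − 22/2 = 19 mm → 1.2 × 19 × 6 × 470 / 1000 = 64.3 → r_n = 64.3 kN.
Interior bolts: l_c = 65 − 22 = 43 mm → 1.2 × 43 × 6 × 470 / 1000 = 145.5 → r_n = 135.4 kN.
R_n = 1 × 64.3 + 3 × 135.4 = 470.4 kN.
Design strength φR_n = 0.75 × 470.4 = 353 kN.

353 kN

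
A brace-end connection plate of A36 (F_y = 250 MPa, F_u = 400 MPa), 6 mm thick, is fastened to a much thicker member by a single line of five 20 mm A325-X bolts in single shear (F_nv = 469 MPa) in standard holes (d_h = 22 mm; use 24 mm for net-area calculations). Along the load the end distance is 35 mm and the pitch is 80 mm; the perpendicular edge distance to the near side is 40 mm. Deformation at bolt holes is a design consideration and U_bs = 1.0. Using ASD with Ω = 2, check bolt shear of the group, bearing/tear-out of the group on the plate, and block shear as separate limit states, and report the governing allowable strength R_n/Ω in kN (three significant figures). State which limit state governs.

Bolt shear: A_b = π·20²/4 = 314.2 mm²; R_n = 469 × 314.2 × 5 × 1 / 1000 = 736.7 kN → 736.7 / 2 = 368 kN.
Bearing: edge l_c = 24, r_n = 69.12 kN; interior l_c = 58, r_n = 115.2 kN; R_n = 69.12 + 4·115.2 = 529.9 kN → 265 kN.
Block shear: A_gv = 2130, A_nv = 1482, A_nt = 168 mm²; R_n = min(0.6F_uA_nv, 0.6F_yA_gv) + U_bs·F_u·A_nt = 386.7 kN → 193 kN.
Block shear governs: 193 kN.

193 kN (block shear governs)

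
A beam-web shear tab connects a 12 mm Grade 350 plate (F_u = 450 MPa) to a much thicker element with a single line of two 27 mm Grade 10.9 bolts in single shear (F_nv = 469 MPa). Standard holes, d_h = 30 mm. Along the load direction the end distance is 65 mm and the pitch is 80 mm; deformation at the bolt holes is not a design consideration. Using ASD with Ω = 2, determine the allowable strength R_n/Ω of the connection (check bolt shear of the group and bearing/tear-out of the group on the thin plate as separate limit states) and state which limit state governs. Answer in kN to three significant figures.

Bolt shear: A_b = π·27²/4 = 572.6 mm²; R_n = 469 × 572.6 × 2 × 1 / 1000 = 537.1 kN → 537.1 / 2 = 269 kN.
Bearing (1.5 l_c t F_u ≤ 3.0 d t F_u): upper limit = 3.0·27·12·450 / 1000 = 437.4 kN.
  Edge l_c = 65 − 30/2 = 50 → r_n = 405 kN; interior l_c = 80 − 30 = 50 → r_n = 405 kN.
  R_n,bearing = 1·405 + 1·405 = 810 kN → 810 / 2 = 405 kN.
Bolt shear governs: 269 kN.

269 kN (bolt shear governs)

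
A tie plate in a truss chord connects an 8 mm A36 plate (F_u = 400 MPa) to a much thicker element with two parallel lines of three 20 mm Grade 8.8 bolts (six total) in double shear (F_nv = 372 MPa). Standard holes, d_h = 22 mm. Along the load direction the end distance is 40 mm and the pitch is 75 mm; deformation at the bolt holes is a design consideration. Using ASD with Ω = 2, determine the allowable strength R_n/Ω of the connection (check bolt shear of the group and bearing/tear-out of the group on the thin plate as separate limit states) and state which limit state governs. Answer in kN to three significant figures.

419 kN (bearing governs)

Bolt shear: A_b = π·20²/4 = 314.2 mm²; R_n = 372 × 314.2 × 6 × 2 / 1000 = 1402 kN → 1402 / 2 = 701 kN.
Bearing (1.2 l_c t F_u ≤ 2.4 d t F_u): upper limit = 2.4·20·8·400 / 1000 = 153.6 kN.
  Edge l_c = 40 − 22/2 = 29 → r_n = 111.4 kN; interior l_c = 75 − 22 = 53 → r_n = 153.6 kN.
  R_n,bearing = 2·111.4 + 4·153.6 = 837.1 kN → 837.1 / 2 = 419 kN.
Bearing governs: 419 kN.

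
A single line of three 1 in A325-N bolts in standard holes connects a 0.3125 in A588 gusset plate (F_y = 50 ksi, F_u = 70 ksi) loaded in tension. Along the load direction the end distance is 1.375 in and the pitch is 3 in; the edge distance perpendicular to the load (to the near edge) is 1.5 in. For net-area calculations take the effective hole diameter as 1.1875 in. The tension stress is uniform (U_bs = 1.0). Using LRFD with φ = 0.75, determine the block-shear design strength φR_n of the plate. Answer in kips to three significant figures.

Shear plane L_v = 1.375 + 2·3 = 7.375 in; A_gv = 7.375 × 0.3125 = 2.305 in².
A_nv = (7.375 − 2.5·1.1875) × 0.3125 = 1.377 in².
A_nt = (1.5 − 0.5·1.1875) × 0.3125 = 0.2832 in².
0.6 F_u A_nv = 57.83 kips; 0.6 F_y A_gv = 69.14 kips → shear rupture governs the shear term.
R_n = 57.83 + 1.0 × 70 × 0.2832 = 77.66 kips.
Design strength φR_n = 0.75 × 77.66 = 58.2 kips.

58.2 kips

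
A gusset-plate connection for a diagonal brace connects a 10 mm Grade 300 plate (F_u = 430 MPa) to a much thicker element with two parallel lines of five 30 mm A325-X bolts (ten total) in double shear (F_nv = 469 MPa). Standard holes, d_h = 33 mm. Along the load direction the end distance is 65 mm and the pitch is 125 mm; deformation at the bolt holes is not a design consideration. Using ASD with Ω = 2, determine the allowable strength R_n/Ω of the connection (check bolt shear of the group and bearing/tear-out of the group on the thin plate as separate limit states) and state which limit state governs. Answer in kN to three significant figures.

Bolt shear: A_b = π·30²/4 = 706.9 mm²; R_n = 469 × 706.9 × 10 × 2 / 1000 = 6630 kN → 6630 / 2 = 3320 kN.
Bearing (1.5 l_c t F_u ≤ 3.0 d t F_u): upper limit = 3.0·30·10·430 / 1000 = 387 kN.
  Edge l_c = 65 − 33/2 = 48.5 → r_n = 312.8 kN; interior l_c = 125 − 33 = 92 → r_n = 387 kN.
  R_n,bearing = 2·312.8 + 8·387 = 3722 kN → 3722 / 2 = 1860 kN.
Bearing governs: 1860 kN.

1860 kN (bearing governs)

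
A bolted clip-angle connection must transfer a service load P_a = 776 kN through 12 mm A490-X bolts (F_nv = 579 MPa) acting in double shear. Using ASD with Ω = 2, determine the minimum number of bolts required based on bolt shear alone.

12 bolts

A_b = π·12²/4 = 113.1 mm².
Per-bolt allowable strength R_n/Ω = 579 × 113.1 × 2 / 1000 / 2 = 65.48 kN.
n ≥ 776 / 65.48 = 11.85 → use 12 bolts.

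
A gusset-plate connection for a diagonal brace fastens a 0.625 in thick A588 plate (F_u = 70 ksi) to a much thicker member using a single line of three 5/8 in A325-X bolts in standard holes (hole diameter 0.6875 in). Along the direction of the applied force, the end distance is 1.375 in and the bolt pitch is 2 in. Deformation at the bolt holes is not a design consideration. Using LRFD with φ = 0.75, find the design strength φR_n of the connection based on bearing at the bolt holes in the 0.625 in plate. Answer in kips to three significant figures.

Per bolt r_n = 1.5 l_c t F_u ≤ 3.0 d t F_u; upper limit = 3.0 × 0.625 × 0.625 × 70 = 82.03 kips.
Edge bolt: l_c = 1.375 − 0.6875/2 = 1.031 in → 1.5 × 1.031 × 0.625 × 70 = 67.68 → r_n = 67.68 kips.
Interior bolts: l_c = 2 − 0.6875 = 1.312 in → 1.5 × 1.312 × 0.625 × 70 = 86.13 → r_n = 82.03 kips.
R_n = 1 × 67.68 + 2 × 82.03 = 231.7 kips.
Design strength φR_n = 0.75 × 231.7 = 174 kips.

174 kips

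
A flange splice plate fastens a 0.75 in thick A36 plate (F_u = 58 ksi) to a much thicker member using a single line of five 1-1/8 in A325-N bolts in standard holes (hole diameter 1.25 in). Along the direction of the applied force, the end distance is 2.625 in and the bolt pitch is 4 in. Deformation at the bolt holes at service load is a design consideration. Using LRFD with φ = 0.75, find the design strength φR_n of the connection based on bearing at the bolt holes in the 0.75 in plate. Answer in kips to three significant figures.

Per bolt r_n = 1.2 l_c t F_u ≤ 2.4 d t F_u; upper limit = 2.4 × 1.125 × 0.75 × 58 = 117.4 kips.
Edge bolt: l_c = 2.625 − 1.25/2 = 2 in → 1.2 × 2 × 0.75 × 58 = 104.4 → r_n = 104.4 kips.
Interior bolts: l_c = 4 − 1.25 = 2.75 in → 1.2 × 2.75 × 0.75 × 58 = 143.5 → r_n = 117.4 kips.
R_n = 1 × 104.4 + 4 × 117.4 = 574.2 kips.
Design strength φR_n = 0.75 × 574.2 = 431 kips.

431 kips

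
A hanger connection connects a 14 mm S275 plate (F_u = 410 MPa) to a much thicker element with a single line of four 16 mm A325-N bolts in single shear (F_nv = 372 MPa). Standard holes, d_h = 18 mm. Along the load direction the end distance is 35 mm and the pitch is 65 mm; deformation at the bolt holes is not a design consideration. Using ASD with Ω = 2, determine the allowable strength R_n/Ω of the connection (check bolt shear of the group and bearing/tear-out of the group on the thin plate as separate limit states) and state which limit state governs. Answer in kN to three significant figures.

Bolt shear: A_b = π·16²/4 = 201.1 mm²; R_n = 372 × 201.1 × 4 × 1 / 1000 = 299.2 kN → 299.2 / 2 = 150 kN.
Bearing (1.5 l_c t F_u ≤ 3.0 d t F_u): upper limit = 3.0·16·14·410 / 1000 = 275.5 kN.
  Edge l_c = 35 − 18/2 = 26 → r_n = 223.9 kN; interior l_c = 65 − 18 = 47 → r_n = 275.5 kN.
  R_n,bearing = 1·223.9 + 3·275.5 = 1050 kN → 1050 / 2 = 525 kN.
Bolt shear governs: 150 kN.

150 kN (bolt shear governs)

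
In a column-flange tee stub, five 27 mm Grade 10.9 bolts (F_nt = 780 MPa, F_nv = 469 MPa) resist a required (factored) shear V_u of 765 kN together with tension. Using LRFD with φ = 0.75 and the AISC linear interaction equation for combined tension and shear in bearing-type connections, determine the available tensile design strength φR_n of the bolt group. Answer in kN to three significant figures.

905 kN

A_b = π·27²/4 = 572.6 mm²; f_rv = 765 × 1000 / (5 × 572.6) = 267.2 MPa.
F'_nt = 1.3 F_nt − (F_nt / φF_nv) f_rv = 1.3·780 − (780/(0.75·469))·267.2 = 421.4 MPa, capped at F_nt → F'_nt = 421.4 MPa.
R_n = F'_nt · A_b · n = 421.4 × 572.6 × 5 / 1000 = 1206 kN.
Design strength φR_n = 0.75 × 1206 = 905 kN.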